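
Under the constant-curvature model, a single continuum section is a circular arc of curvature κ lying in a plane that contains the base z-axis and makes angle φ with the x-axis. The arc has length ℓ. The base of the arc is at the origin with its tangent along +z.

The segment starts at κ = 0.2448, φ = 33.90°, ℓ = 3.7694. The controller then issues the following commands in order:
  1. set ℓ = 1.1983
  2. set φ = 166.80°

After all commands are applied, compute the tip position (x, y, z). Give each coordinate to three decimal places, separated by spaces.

initial: κ=0.2448, φ=33.90°, ℓ=3.7694
cmd 1: set ℓ=1.1983 → (κ,φ,ℓ)=(0.2448,33.90°,1.1983) → tip=(0.1448,0.0973,1.1812)
cmd 2: set φ=166.80° → (κ,φ,ℓ)=(0.2448,166.80°,1.1983) → tip=(-0.1699,0.0398,1.1812)

-0.170 0.040 1.181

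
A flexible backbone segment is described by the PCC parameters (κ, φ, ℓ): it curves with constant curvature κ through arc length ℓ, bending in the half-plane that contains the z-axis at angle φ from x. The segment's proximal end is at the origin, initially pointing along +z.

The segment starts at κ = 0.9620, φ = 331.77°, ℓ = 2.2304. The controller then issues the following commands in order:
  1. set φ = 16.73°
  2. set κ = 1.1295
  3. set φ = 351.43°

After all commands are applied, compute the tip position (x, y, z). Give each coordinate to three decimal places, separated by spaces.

1.587 -0.239 0.516

initial: κ=0.9620, φ=331.77°, ℓ=2.2304
cmd 1: set φ=16.73° → (κ,φ,ℓ)=(0.9620,16.73°,2.2304) → tip=(1.5368,0.4619,0.8724)
cmd 2: set κ=1.1295 → (κ,φ,ℓ)=(1.1295,16.73°,2.2304) → tip=(1.5368,0.4619,0.5161)
cmd 3: set φ=351.43° → (κ,φ,ℓ)=(1.1295,351.43°,2.2304) → tip=(1.5868,-0.2391,0.5161)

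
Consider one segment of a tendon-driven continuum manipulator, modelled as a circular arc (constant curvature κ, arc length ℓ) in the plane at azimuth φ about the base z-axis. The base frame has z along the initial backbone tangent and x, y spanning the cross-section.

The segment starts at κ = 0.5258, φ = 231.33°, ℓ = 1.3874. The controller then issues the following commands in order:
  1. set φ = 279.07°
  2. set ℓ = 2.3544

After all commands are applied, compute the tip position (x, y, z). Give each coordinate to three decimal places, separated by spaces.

0.202 -1.264 1.797

initial: κ=0.5258, φ=231.33°, ℓ=1.3874
cmd 1: set φ=279.07° → (κ,φ,ℓ)=(0.5258,279.07°,1.3874) → tip=(0.0763,-0.4780,1.2676)
cmd 2: set ℓ=2.3544 → (κ,φ,ℓ)=(0.5258,279.07°,2.3544) → tip=(0.2019,-1.2644,1.7975)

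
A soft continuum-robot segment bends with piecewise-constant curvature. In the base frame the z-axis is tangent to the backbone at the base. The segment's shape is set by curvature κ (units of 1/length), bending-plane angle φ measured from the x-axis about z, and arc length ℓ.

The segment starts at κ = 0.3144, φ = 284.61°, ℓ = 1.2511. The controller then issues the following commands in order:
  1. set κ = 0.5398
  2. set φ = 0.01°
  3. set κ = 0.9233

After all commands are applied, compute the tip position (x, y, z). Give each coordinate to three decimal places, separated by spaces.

0.646 0.000 0.991

initial: κ=0.3144, φ=284.61°, ℓ=1.2511
cmd 1: set κ=0.5398 → (κ,φ,ℓ)=(0.5398,284.61°,1.2511) → tip=(0.1026,-0.3935,1.1581)
cmd 2: set φ=0.01° → (κ,φ,ℓ)=(0.5398,0.01°,1.2511) → tip=(0.4066,0.0001,1.1581)
cmd 3: set κ=0.9233 → (κ,φ,ℓ)=(0.9233,0.01°,1.2511) → tip=(0.6457,0.0001,0.9908)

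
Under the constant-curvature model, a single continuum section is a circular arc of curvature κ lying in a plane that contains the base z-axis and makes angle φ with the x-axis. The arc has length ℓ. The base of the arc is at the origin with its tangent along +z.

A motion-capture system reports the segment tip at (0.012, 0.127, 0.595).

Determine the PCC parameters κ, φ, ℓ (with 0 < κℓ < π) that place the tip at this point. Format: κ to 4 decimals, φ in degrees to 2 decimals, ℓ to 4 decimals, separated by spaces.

ρ = √(x²+y²) = √(0.012² + 0.127²) = 0.12757
φ = atan2(y, x) mod 360° = atan2(0.127, 0.012) = 84.6023°
|p|² = ρ² + z² = 0.12757² + 0.595² = 0.37030
κ = 2ρ / |p|² = 2×0.12757 / 0.37030 = 0.68899
θ = 2·atan2(ρ, z) = 2·atan2(0.12757, 0.595) = 0.42240 rad
ℓ = θ/κ = 0.42240/0.68899 = 0.61307

0.6890 84.60 0.6131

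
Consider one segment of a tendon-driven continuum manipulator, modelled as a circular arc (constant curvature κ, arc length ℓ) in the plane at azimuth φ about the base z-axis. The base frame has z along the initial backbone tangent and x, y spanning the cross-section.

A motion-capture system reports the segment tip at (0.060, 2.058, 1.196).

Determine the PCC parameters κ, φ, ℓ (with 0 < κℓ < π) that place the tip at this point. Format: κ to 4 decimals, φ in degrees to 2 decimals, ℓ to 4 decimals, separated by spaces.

0.7263 88.33 2.8763

ρ = √(x²+y²) = √(0.060² + 2.058²) = 2.05887
φ = atan2(y, x) mod 360° = atan2(2.058, 0.060) = 88.3300°
|p|² = ρ² + z² = 2.05887² + 1.196² = 5.66938
κ = 2ρ / |p|² = 2×2.05887 / 5.66938 = 0.72631
θ = 2·atan2(ρ, z) = 2·atan2(2.05887, 1.196) = 2.08908 rad
ℓ = θ/κ = 2.08908/0.72631 = 2.87628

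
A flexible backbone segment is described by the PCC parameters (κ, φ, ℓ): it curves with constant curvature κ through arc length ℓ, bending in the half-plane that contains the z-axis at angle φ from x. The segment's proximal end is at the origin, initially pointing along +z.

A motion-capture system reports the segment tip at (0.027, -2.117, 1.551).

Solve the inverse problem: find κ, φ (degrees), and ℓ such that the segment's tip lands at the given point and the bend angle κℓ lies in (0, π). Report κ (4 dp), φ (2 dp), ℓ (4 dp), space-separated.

0.6147 270.73 3.0534

ρ = √(x²+y²) = √(0.027² + -2.117²) = 2.11717
φ = atan2(y, x) mod 360° = atan2(-2.117, 0.027) = 270.7307°
|p|² = ρ² + z² = 2.11717² + 1.551² = 6.88802
κ = 2ρ / |p|² = 2×2.11717 / 6.88802 = 0.61474
θ = 2·atan2(ρ, z) = 2·atan2(2.11717, 1.551) = 1.87707 rad
ℓ = θ/κ = 1.87707/0.61474 = 3.05344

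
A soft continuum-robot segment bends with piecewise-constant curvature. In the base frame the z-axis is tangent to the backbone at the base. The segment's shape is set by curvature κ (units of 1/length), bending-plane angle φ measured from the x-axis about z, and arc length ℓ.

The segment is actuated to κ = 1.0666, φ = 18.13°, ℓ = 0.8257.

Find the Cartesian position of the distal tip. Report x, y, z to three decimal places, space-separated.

0.324 0.106 0.723

θ = κ·ℓ = 1.0666 × 0.8257 = 0.88069 rad
ρ = (1 − cos θ)/κ = (1 − 0.63662)/1.0666 = 0.34069
z = sin θ / κ = 0.77118/1.0666 = 0.72303
x = ρ cos φ = 0.34069 × cos(18.13°) = 0.32378
y = ρ sin φ = 0.34069 × sin(18.13°) = 0.10601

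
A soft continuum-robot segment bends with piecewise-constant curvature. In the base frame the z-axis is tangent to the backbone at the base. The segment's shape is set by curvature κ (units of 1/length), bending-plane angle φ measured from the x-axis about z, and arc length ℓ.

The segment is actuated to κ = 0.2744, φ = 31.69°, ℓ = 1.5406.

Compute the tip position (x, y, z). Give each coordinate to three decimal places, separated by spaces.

0.273 0.169 1.495

θ = κ·ℓ = 0.2744 × 1.5406 = 0.42274 rad
ρ = (1 − cos θ)/κ = (1 − 0.91197)/0.2744 = 0.32082
z = sin θ / κ = 0.41026/0.2744 = 1.49512
x = ρ cos φ = 0.32082 × cos(31.69°) = 0.27298
y = ρ sin φ = 0.32082 × sin(31.69°) = 0.16853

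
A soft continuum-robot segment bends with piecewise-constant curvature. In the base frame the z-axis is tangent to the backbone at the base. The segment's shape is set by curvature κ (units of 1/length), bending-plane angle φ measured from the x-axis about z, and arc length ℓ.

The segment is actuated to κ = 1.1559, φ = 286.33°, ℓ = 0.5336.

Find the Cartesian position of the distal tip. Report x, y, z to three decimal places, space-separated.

0.045 -0.153 0.500

θ = κ·ℓ = 1.1559 × 0.5336 = 0.61679 rad
ρ = (1 − cos θ)/κ = (1 − 0.81574)/1.1559 = 0.15941
z = sin θ / κ = 0.57842/1.1559 = 0.50041
x = ρ cos φ = 0.15941 × cos(286.33°) = 0.04482
y = ρ sin φ = 0.15941 × sin(286.33°) = -0.15298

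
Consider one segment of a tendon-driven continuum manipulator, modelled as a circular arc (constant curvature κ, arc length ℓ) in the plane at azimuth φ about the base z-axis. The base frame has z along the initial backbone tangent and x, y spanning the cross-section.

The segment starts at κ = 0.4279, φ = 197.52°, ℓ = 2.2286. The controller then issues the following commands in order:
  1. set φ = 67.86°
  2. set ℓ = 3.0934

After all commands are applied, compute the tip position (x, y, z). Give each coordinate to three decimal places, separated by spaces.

0.665 1.635 2.266

initial: κ=0.4279, φ=197.52°, ℓ=2.2286
cmd 1: set φ=67.86° → (κ,φ,ℓ)=(0.4279,67.86°,2.2286) → tip=(0.3710,0.9119,1.9059)
cmd 2: set ℓ=3.0934 → (κ,φ,ℓ)=(0.4279,67.86°,3.0934) → tip=(0.6653,1.6351,2.2660)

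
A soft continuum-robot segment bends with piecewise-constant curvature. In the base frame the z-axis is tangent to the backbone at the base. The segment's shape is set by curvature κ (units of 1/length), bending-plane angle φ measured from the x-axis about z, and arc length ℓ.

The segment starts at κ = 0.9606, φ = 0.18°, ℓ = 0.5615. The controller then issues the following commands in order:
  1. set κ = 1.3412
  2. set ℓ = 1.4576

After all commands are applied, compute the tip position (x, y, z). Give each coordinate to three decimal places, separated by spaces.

1.025 0.003 0.691

initial: κ=0.9606, φ=0.18°, ℓ=0.5615
cmd 1: set κ=1.3412 → (κ,φ,ℓ)=(1.3412,0.18°,0.5615) → tip=(0.2016,0.0006,0.5099)
cmd 2: set ℓ=1.4576 → (κ,φ,ℓ)=(1.3412,0.18°,1.4576) → tip=(1.0250,0.0032,0.6913)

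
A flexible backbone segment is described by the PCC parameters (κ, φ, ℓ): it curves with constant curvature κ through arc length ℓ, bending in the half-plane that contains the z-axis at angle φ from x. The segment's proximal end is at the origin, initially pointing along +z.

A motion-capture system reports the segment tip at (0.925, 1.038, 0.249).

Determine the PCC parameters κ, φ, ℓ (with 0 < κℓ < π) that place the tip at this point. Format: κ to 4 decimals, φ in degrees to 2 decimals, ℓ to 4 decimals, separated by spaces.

ρ = √(x²+y²) = √(0.925² + 1.038²) = 1.39035
φ = atan2(y, x) mod 360° = atan2(1.038, 0.925) = 48.2946°
|p|² = ρ² + z² = 1.39035² + 0.249² = 1.99507
κ = 2ρ / |p|² = 2×1.39035 / 1.99507 = 1.39378
θ = 2·atan2(ρ, z) = 2·atan2(1.39035, 0.249) = 2.78717 rad
ℓ = θ/κ = 2.78717/1.39378 = 1.99971

1.3938 48.29 1.9997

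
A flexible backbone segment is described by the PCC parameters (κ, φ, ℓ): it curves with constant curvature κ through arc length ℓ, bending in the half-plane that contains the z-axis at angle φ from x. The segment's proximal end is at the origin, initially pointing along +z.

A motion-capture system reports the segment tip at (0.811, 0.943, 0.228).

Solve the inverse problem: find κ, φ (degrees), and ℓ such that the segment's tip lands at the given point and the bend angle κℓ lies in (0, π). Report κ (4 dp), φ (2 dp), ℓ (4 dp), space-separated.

ρ = √(x²+y²) = √(0.811² + 0.943²) = 1.24377
φ = atan2(y, x) mod 360° = atan2(0.943, 0.811) = 49.3038°
|p|² = ρ² + z² = 1.24377² + 0.228² = 1.59895
κ = 2ρ / |p|² = 2×1.24377 / 1.59895 = 1.55573
θ = 2·atan2(ρ, z) = 2·atan2(1.24377, 0.228) = 2.77899 rad
ℓ = θ/κ = 2.77899/1.55573 = 1.78629

1.5557 49.30 1.7863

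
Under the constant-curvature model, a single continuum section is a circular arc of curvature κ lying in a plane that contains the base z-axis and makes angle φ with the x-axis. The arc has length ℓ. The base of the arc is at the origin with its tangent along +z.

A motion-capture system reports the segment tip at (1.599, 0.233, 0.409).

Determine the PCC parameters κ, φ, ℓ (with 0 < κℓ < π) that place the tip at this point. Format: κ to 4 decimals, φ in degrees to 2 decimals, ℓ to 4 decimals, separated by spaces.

1.1632 8.29 2.2746

ρ = √(x²+y²) = √(1.599² + 0.233²) = 1.61589
φ = atan2(y, x) mod 360° = atan2(0.233, 1.599) = 8.2906°
|p|² = ρ² + z² = 1.61589² + 0.409² = 2.77837
κ = 2ρ / |p|² = 2×1.61589 / 2.77837 = 1.16319
θ = 2·atan2(ρ, z) = 2·atan2(1.61589, 0.409) = 2.64578 rad
ℓ = θ/κ = 2.64578/1.16319 = 2.27459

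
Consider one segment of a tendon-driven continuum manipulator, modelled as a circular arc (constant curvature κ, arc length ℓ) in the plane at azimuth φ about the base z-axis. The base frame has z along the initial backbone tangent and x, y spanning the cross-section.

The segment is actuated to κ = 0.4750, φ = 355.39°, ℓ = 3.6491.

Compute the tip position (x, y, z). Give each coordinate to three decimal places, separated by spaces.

2.438 -0.197 2.078

θ = κ·ℓ = 0.4750 × 3.6491 = 1.73332 rad
ρ = (1 − cos θ)/κ = (1 − -0.16181)/0.4750 = 2.44592
z = sin θ / κ = 0.98682/0.4750 = 2.07752
x = ρ cos φ = 2.44592 × cos(355.39°) = 2.43801
y = ρ sin φ = 2.44592 × sin(355.39°) = -0.19659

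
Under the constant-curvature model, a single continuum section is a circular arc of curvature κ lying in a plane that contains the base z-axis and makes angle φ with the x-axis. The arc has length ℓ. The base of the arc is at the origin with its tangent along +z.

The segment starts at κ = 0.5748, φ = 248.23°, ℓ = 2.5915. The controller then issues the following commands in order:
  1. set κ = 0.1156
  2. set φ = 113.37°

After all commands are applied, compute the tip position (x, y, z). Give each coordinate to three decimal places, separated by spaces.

initial: κ=0.5748, φ=248.23°, ℓ=2.5915
cmd 1: set κ=0.1156 → (κ,φ,ℓ)=(0.1156,248.23°,2.5915) → tip=(-0.1429,-0.3578,2.5529)
cmd 2: set φ=113.37° → (κ,φ,ℓ)=(0.1156,113.37°,2.5915) → tip=(-0.1528,0.3537,2.5529)

-0.153 0.354 2.553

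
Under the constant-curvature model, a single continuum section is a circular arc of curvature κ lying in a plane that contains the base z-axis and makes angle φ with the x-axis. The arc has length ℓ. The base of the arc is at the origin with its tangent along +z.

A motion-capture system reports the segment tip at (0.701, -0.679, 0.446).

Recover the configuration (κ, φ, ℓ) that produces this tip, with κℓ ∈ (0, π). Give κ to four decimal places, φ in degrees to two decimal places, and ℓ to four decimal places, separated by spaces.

ρ = √(x²+y²) = √(0.701² + -0.679²) = 0.97593
φ = atan2(y, x) mod 360° = atan2(-0.679, 0.701) = 315.9133°
|p|² = ρ² + z² = 0.97593² + 0.446² = 1.15136
κ = 2ρ / |p|² = 2×0.97593 / 1.15136 = 1.69527
θ = 2·atan2(ρ, z) = 2·atan2(0.97593, 0.446) = 2.28427 rad
ℓ = θ/κ = 2.28427/1.69527 = 1.34744

1.6953 315.91 1.3474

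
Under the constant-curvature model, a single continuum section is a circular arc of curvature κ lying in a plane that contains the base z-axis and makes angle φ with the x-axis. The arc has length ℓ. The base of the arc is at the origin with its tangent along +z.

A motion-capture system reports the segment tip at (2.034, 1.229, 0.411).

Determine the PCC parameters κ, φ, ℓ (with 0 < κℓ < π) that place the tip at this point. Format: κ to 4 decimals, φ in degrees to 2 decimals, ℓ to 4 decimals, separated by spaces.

ρ = √(x²+y²) = √(2.034² + 1.229²) = 2.37647
φ = atan2(y, x) mod 360° = atan2(1.229, 2.034) = 31.1416°
|p|² = ρ² + z² = 2.37647² + 0.411² = 5.81652
κ = 2ρ / |p|² = 2×2.37647 / 5.81652 = 0.81714
θ = 2·atan2(ρ, z) = 2·atan2(2.37647, 0.411) = 2.79909 rad
ℓ = θ/κ = 2.79909/0.81714 = 3.42545

0.8171 31.14 3.4255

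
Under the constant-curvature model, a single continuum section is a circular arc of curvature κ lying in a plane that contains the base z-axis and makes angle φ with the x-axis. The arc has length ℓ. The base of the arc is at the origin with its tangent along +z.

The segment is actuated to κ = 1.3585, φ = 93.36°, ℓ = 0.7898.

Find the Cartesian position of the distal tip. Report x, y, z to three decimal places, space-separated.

-0.023 0.384 0.647

θ = κ·ℓ = 1.3585 × 0.7898 = 1.07294 rad
ρ = (1 − cos θ)/κ = (1 − 0.47754)/1.3585 = 0.38459
z = sin θ / κ = 0.87861/1.3585 = 0.64675
x = ρ cos φ = 0.38459 × cos(93.36°) = -0.02254
y = ρ sin φ = 0.38459 × sin(93.36°) = 0.38392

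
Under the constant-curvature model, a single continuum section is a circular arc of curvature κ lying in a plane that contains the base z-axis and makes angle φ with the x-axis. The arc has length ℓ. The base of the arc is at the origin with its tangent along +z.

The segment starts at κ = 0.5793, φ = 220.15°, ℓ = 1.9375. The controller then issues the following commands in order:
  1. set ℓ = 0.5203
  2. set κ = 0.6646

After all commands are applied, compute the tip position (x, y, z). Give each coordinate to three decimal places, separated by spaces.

-0.068 -0.057 0.510

initial: κ=0.5793, φ=220.15°, ℓ=1.9375
cmd 1: set ℓ=0.5203 → (κ,φ,ℓ)=(0.5793,220.15°,0.5203) → tip=(-0.0595,-0.0502,0.5125)
cmd 2: set κ=0.6646 → (κ,φ,ℓ)=(0.6646,220.15°,0.5203) → tip=(-0.0681,-0.0574,0.5100)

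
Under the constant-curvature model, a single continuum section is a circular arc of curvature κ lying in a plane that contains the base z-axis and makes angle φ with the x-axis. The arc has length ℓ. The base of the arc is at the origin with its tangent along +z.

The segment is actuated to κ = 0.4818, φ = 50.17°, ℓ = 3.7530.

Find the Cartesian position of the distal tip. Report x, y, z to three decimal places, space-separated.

1.642 1.969 2.017

θ = κ·ℓ = 0.4818 × 3.7530 = 1.80820 rad
ρ = (1 − cos θ)/κ = (1 − -0.23518)/0.4818 = 2.56367
z = sin θ / κ = 0.97195/0.4818 = 2.01734
x = ρ cos φ = 2.56367 × cos(50.17°) = 1.64206
y = ρ sin φ = 2.56367 × sin(50.17°) = 1.96876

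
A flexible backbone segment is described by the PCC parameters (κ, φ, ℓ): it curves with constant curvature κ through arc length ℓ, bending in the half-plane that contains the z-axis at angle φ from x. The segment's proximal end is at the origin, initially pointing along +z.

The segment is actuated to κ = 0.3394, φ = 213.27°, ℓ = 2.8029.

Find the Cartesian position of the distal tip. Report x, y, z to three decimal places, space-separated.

-1.033 -0.678 2.399

θ = κ·ℓ = 0.3394 × 2.8029 = 0.95130 rad
ρ = (1 − cos θ)/κ = (1 − 0.58062)/0.3394 = 1.23565
z = sin θ / κ = 0.81417/0.3394 = 2.39886
x = ρ cos φ = 1.23565 × cos(213.27°) = -1.03312
y = ρ sin φ = 1.23565 × sin(213.27°) = -0.67786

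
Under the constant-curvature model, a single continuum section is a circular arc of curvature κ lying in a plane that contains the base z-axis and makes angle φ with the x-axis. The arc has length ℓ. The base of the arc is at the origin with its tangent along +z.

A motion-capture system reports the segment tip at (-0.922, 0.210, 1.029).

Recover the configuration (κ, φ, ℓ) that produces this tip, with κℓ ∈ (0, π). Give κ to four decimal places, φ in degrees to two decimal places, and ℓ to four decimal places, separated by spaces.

ρ = √(x²+y²) = √(-0.922² + 0.210²) = 0.94561
φ = atan2(y, x) mod 360° = atan2(0.210, -0.922) = 167.1689°
|p|² = ρ² + z² = 0.94561² + 1.029² = 1.95303
κ = 2ρ / |p|² = 2×0.94561 / 1.95303 = 0.96836
θ = 2·atan2(ρ, z) = 2·atan2(0.94561, 1.029) = 1.48639 rad
ℓ = θ/κ = 1.48639/0.96836 = 1.53496

0.9684 167.17 1.5350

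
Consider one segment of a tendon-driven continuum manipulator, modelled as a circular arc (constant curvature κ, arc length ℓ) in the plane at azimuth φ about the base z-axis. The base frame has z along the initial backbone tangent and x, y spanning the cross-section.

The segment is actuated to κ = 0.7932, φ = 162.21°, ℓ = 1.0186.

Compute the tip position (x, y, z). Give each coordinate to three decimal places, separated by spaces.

-0.371 0.119 0.911

θ = κ·ℓ = 0.7932 × 1.0186 = 0.80795 rad
ρ = (1 − cos θ)/κ = (1 − 0.69098)/0.7932 = 0.38959
z = sin θ / κ = 0.72287/0.7932 = 0.91134
x = ρ cos φ = 0.38959 × cos(162.21°) = -0.37096
y = ρ sin φ = 0.38959 × sin(162.21°) = 0.11903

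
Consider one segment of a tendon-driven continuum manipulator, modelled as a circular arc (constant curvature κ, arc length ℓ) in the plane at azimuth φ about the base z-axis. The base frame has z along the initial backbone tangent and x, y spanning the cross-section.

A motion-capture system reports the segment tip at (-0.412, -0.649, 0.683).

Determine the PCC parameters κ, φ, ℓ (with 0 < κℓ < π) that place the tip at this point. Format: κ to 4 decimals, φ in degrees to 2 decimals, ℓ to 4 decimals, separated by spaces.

ρ = √(x²+y²) = √(-0.412² + -0.649²) = 0.76873
φ = atan2(y, x) mod 360° = atan2(-0.649, -0.412) = 237.5917°
|p|² = ρ² + z² = 0.76873² + 0.683² = 1.05743
κ = 2ρ / |p|² = 2×0.76873 / 1.05743 = 1.45395
θ = 2·atan2(ρ, z) = 2·atan2(0.76873, 0.683) = 1.68877 rad
ℓ = θ/κ = 1.68877/1.45395 = 1.16150

1.4540 237.59 1.1615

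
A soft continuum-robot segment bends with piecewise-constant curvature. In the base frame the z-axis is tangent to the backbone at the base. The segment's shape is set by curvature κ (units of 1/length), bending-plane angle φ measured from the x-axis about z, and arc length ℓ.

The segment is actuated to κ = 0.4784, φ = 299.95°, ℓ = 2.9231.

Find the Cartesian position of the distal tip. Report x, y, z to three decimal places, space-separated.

θ = κ·ℓ = 0.4784 × 2.9231 = 1.39841 rad
ρ = (1 − cos θ)/κ = (1 − 0.17153)/0.4784 = 1.73175
z = sin θ / κ = 0.98518/0.4784 = 2.05932
x = ρ cos φ = 1.73175 × cos(299.95°) = 0.86456
y = ρ sin φ = 1.73175 × sin(299.95°) = -1.50049

0.865 -1.500 2.059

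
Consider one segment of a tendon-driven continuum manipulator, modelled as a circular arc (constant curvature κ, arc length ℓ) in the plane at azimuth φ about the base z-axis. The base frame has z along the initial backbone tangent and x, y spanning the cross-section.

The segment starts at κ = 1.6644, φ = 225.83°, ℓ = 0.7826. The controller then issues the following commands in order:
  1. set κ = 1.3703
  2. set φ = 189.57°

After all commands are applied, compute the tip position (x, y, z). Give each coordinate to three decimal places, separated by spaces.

initial: κ=1.6644, φ=225.83°, ℓ=0.7826
cmd 1: set κ=1.3703 → (κ,φ,ℓ)=(1.3703,225.83°,0.7826) → tip=(-0.2654,-0.2732,0.6410)
cmd 2: set φ=189.57° → (κ,φ,ℓ)=(1.3703,189.57°,0.7826) → tip=(-0.3756,-0.0633,0.6410)

-0.376 -0.063 0.641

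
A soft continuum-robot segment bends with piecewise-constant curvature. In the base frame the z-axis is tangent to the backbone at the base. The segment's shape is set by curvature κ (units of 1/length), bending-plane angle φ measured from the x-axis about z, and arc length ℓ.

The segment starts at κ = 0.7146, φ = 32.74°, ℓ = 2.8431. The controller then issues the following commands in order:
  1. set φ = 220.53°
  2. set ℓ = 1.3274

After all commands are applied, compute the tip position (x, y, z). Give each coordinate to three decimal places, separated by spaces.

-0.444 -0.379 1.137

initial: κ=0.7146, φ=32.74°, ℓ=2.8431
cmd 1: set φ=220.53° → (κ,φ,ℓ)=(0.7146,220.53°,2.8431) → tip=(-1.5367,-1.3138,1.2534)
cmd 2: set ℓ=1.3274 → (κ,φ,ℓ)=(0.7146,220.53°,1.3274) → tip=(-0.4437,-0.3793,1.1371)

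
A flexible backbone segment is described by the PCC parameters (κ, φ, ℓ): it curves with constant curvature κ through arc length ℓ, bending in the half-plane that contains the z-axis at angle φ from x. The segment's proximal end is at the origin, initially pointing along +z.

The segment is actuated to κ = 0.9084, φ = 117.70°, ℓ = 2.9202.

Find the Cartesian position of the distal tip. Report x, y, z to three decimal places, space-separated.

θ = κ·ℓ = 0.9084 × 2.9202 = 2.65271 rad
ρ = (1 − cos θ)/κ = (1 − -0.88286)/0.9084 = 2.07272
z = sin θ / κ = 0.46964/0.9084 = 0.51700
x = ρ cos φ = 2.07272 × cos(117.70°) = -0.96349
y = ρ sin φ = 2.07272 × sin(117.70°) = 1.83517

-0.963 1.835 0.517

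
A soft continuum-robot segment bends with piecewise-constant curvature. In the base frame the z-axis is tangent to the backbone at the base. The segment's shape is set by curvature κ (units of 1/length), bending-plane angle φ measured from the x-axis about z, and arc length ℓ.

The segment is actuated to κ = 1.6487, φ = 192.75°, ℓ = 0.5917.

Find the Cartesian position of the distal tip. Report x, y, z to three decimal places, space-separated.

θ = κ·ℓ = 1.6487 × 0.5917 = 0.97554 rad
ρ = (1 − cos θ)/κ = (1 − 0.56072)/1.6487 = 0.26644
z = sin θ / κ = 0.82800/1.6487 = 0.50222
x = ρ cos φ = 0.26644 × cos(192.75°) = -0.25987
y = ρ sin φ = 0.26644 × sin(192.75°) = -0.05880

-0.260 -0.059 0.502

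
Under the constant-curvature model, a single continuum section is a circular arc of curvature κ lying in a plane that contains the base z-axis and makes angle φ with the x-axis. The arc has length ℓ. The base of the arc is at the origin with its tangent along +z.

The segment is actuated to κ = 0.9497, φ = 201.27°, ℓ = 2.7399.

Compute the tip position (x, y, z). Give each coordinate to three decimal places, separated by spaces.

-1.823 -0.710 0.541

θ = κ·ℓ = 0.9497 × 2.7399 = 2.60208 rad
ρ = (1 − cos θ)/κ = (1 − -0.85796)/0.9497 = 1.95637
z = sin θ / κ = 0.51372/0.9497 = 0.54092
x = ρ cos φ = 1.95637 × cos(201.27°) = -1.82310
y = ρ sin φ = 1.95637 × sin(201.27°) = -0.70970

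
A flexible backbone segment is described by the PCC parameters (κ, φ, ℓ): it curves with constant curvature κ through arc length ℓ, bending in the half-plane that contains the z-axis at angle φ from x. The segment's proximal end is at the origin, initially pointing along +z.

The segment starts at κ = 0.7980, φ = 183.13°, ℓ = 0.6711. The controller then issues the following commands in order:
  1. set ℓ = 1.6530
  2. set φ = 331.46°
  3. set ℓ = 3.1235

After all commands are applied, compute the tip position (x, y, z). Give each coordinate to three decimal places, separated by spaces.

initial: κ=0.7980, φ=183.13°, ℓ=0.6711
cmd 1: set ℓ=1.6530 → (κ,φ,ℓ)=(0.7980,183.13°,1.6530) → tip=(-0.9396,-0.0514,1.2136)
cmd 2: set φ=331.46° → (κ,φ,ℓ)=(0.7980,331.46°,1.6530) → tip=(0.8267,-0.4496,1.2136)
cmd 3: set ℓ=3.1235 → (κ,φ,ℓ)=(0.7980,331.46°,3.1235) → tip=(1.9779,-1.0757,0.7574)

1.978 -1.076 0.757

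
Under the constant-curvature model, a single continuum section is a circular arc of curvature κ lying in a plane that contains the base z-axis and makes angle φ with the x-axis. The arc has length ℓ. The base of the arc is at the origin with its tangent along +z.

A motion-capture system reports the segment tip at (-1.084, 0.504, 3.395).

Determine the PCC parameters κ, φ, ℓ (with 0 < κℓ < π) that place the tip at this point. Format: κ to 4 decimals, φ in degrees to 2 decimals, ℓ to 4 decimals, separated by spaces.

ρ = √(x²+y²) = √(-1.084² + 0.504²) = 1.19544
φ = atan2(y, x) mod 360° = atan2(0.504, -1.084) = 155.0642°
|p|² = ρ² + z² = 1.19544² + 3.395² = 12.95510
κ = 2ρ / |p|² = 2×1.19544 / 12.95510 = 0.18455
θ = 2·atan2(ρ, z) = 2·atan2(1.19544, 3.395) = 0.67712 rad
ℓ = θ/κ = 0.67712/0.18455 = 3.66901

0.1846 155.06 3.6690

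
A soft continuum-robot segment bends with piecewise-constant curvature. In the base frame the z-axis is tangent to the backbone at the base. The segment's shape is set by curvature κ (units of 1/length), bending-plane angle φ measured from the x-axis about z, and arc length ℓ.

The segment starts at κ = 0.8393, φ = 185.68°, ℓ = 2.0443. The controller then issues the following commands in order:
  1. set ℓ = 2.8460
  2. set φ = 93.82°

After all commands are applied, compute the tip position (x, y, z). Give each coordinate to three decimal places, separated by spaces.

initial: κ=0.8393, φ=185.68°, ℓ=2.0443
cmd 1: set ℓ=2.8460 → (κ,φ,ℓ)=(0.8393,185.68°,2.8460) → tip=(-2.0507,-0.2040,0.8147)
cmd 2: set φ=93.82° → (κ,φ,ℓ)=(0.8393,93.82°,2.8460) → tip=(-0.1373,2.0563,0.8147)

-0.137 2.056 0.815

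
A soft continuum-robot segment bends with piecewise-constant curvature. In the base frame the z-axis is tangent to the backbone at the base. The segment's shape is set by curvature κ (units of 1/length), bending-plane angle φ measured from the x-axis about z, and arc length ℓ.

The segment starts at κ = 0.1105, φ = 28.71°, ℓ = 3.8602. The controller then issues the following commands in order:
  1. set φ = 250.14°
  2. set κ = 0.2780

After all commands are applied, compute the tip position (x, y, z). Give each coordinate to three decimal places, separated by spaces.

initial: κ=0.1105, φ=28.71°, ℓ=3.8602
cmd 1: set φ=250.14° → (κ,φ,ℓ)=(0.1105,250.14°,3.8602) → tip=(-0.2755,-0.7627,3.7442)
cmd 2: set κ=0.2780 → (κ,φ,ℓ)=(0.2780,250.14°,3.8602) → tip=(-0.6387,-1.7681,3.1608)

-0.639 -1.768 3.161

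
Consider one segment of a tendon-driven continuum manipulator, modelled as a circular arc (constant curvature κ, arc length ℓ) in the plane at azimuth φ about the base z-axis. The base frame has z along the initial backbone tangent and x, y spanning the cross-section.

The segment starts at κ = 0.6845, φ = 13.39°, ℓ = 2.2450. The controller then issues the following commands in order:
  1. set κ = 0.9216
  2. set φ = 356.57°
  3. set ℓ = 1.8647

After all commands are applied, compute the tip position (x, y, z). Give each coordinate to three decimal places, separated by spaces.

initial: κ=0.6845, φ=13.39°, ℓ=2.2450
cmd 1: set κ=0.9216 → (κ,φ,ℓ)=(0.9216,13.39°,2.2450) → tip=(1.5600,0.3713,0.9532)
cmd 2: set φ=356.57° → (κ,φ,ℓ)=(0.9216,356.57°,2.2450) → tip=(1.6007,-0.0959,0.9532)
cmd 3: set ℓ=1.8647 → (κ,φ,ℓ)=(0.9216,356.57°,1.8647) → tip=(1.2425,-0.0745,1.0733)

1.243 -0.074 1.073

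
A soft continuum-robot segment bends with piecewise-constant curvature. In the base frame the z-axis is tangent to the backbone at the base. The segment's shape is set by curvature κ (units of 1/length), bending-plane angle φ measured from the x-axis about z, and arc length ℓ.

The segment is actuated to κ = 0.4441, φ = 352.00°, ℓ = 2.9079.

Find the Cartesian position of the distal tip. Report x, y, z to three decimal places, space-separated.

1.615 -0.227 2.164

θ = κ·ℓ = 0.4441 × 2.9079 = 1.29140 rad
ρ = (1 − cos θ)/κ = (1 − 0.27578)/0.4441 = 1.63077
z = sin θ / κ = 0.96122/0.4441 = 2.16443
x = ρ cos φ = 1.63077 × cos(352.00°) = 1.61490
y = ρ sin φ = 1.63077 × sin(352.00°) = -0.22696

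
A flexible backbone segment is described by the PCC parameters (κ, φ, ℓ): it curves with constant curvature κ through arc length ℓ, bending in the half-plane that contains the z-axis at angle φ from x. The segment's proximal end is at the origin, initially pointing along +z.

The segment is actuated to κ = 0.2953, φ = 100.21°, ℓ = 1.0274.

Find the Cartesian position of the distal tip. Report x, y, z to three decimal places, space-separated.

-0.027 0.152 1.012

θ = κ·ℓ = 0.2953 × 1.0274 = 0.30339 rad
ρ = (1 − cos θ)/κ = (1 − 0.95433)/0.2953 = 0.15466
z = sin θ / κ = 0.29876/0.2953 = 1.01171
x = ρ cos φ = 0.15466 × cos(100.21°) = -0.02741
y = ρ sin φ = 0.15466 × sin(100.21°) = 0.15221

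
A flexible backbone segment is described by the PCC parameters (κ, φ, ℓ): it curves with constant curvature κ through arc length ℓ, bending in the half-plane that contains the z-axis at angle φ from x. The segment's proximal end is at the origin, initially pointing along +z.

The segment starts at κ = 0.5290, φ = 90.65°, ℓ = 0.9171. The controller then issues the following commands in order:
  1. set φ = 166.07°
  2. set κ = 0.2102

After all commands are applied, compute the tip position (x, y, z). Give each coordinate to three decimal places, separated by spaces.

initial: κ=0.5290, φ=90.65°, ℓ=0.9171
cmd 1: set φ=166.07° → (κ,φ,ℓ)=(0.5290,166.07°,0.9171) → tip=(-0.2117,0.0525,0.8815)
cmd 2: set κ=0.2102 → (κ,φ,ℓ)=(0.2102,166.07°,0.9171) → tip=(-0.0855,0.0212,0.9114)

-0.086 0.021 0.911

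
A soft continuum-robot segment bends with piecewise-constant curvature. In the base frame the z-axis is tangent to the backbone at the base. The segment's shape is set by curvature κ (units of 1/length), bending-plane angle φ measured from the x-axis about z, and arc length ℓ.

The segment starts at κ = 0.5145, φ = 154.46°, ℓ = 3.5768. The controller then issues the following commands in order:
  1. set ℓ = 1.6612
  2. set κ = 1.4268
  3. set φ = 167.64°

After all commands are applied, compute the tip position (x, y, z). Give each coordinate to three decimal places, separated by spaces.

initial: κ=0.5145, φ=154.46°, ℓ=3.5768
cmd 1: set ℓ=1.6612 → (κ,φ,ℓ)=(0.5145,154.46°,1.6612) → tip=(-0.6025,0.2879,1.4662)
cmd 2: set κ=1.4268 → (κ,φ,ℓ)=(1.4268,154.46°,1.6612) → tip=(-1.0858,0.5188,0.4886)
cmd 3: set φ=167.64° → (κ,φ,ℓ)=(1.4268,167.64°,1.6612) → tip=(-1.1755,0.2576,0.4886)

-1.175 0.258 0.489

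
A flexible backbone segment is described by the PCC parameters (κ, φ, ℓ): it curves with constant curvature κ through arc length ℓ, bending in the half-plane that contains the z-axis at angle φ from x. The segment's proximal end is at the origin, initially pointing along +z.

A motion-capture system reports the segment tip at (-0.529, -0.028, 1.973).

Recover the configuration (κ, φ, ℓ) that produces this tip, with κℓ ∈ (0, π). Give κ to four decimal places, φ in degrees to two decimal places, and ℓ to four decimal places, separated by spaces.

0.2539 183.03 2.0665

ρ = √(x²+y²) = √(-0.529² + -0.028²) = 0.52974
φ = atan2(y, x) mod 360° = atan2(-0.028, -0.529) = 183.0298°
|p|² = ρ² + z² = 0.52974² + 1.973² = 4.17335
κ = 2ρ / |p|² = 2×0.52974 / 4.17335 = 0.25387
θ = 2·atan2(ρ, z) = 2·atan2(0.52974, 1.973) = 0.52462 rad
ℓ = θ/κ = 0.52462/0.25387 = 2.06650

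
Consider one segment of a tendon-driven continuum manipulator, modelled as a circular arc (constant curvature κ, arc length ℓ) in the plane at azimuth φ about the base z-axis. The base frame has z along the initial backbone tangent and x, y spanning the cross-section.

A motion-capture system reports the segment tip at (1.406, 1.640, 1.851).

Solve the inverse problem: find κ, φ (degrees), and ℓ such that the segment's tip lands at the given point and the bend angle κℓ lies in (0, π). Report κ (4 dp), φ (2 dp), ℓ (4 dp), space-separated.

ρ = √(x²+y²) = √(1.406² + 1.640²) = 2.16019
φ = atan2(y, x) mod 360° = atan2(1.640, 1.406) = 49.3930°
|p|² = ρ² + z² = 2.16019² + 1.851² = 8.09264
κ = 2ρ / |p|² = 2×2.16019 / 8.09264 = 0.53387
θ = 2·atan2(ρ, z) = 2·atan2(2.16019, 1.851) = 1.72466 rad
ℓ = θ/κ = 1.72466/0.53387 = 3.23050

0.5339 49.39 3.2305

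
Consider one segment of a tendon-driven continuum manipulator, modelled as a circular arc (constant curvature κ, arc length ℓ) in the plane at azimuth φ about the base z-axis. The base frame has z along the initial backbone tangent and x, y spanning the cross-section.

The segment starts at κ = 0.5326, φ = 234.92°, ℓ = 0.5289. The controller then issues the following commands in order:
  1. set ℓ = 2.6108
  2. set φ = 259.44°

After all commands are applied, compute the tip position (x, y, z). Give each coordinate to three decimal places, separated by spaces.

-0.282 -1.515 1.847

initial: κ=0.5326, φ=234.92°, ℓ=0.5289
cmd 1: set ℓ=2.6108 → (κ,φ,ℓ)=(0.5326,234.92°,2.6108) → tip=(-0.8856,-1.2610,1.8472)
cmd 2: set φ=259.44° → (κ,φ,ℓ)=(0.5326,259.44°,2.6108) → tip=(-0.2824,-1.5148,1.8472)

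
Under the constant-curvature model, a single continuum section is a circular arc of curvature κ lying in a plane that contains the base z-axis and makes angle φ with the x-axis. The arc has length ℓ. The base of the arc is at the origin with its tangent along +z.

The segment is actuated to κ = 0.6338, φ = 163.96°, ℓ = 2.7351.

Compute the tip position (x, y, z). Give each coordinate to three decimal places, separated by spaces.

θ = κ·ℓ = 0.6338 × 2.7351 = 1.73351 rad
ρ = (1 − cos θ)/κ = (1 − -0.16199)/0.6338 = 1.83337
z = sin θ / κ = 0.98679/0.6338 = 1.55695
x = ρ cos φ = 1.83337 × cos(163.96°) = -1.76200
y = ρ sin φ = 1.83337 × sin(163.96°) = 0.50658

-1.762 0.507 1.557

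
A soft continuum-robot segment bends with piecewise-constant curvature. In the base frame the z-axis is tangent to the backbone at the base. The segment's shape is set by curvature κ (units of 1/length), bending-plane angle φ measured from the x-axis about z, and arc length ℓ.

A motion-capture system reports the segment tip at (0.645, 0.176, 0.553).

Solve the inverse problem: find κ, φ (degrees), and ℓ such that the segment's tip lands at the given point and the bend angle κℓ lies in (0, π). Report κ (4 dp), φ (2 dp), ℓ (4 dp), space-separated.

1.7762 15.26 0.9906

ρ = √(x²+y²) = √(0.645² + 0.176²) = 0.66858
φ = atan2(y, x) mod 360° = atan2(0.176, 0.645) = 15.2626°
|p|² = ρ² + z² = 0.66858² + 0.553² = 0.75281
κ = 2ρ / |p|² = 2×0.66858 / 0.75281 = 1.77623
θ = 2·atan2(ρ, z) = 2·atan2(0.66858, 0.553) = 1.75947 rad
ℓ = θ/κ = 1.75947/1.77623 = 0.99056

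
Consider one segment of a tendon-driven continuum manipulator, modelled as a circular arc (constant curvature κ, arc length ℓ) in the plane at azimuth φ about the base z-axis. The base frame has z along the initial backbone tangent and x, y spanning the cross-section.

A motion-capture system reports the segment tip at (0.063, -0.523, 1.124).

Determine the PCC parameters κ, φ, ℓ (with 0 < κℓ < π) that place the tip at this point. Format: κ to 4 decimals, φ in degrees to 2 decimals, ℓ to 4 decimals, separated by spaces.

ρ = √(x²+y²) = √(0.063² + -0.523²) = 0.52678
φ = atan2(y, x) mod 360° = atan2(-0.523, 0.063) = 276.8687°
|p|² = ρ² + z² = 0.52678² + 1.124² = 1.54087
κ = 2ρ / |p|² = 2×0.52678 / 1.54087 = 0.68374
θ = 2·atan2(ρ, z) = 2·atan2(0.52678, 1.124) = 0.87654 rad
ℓ = θ/κ = 0.87654/0.68374 = 1.28197

0.6837 276.87 1.2820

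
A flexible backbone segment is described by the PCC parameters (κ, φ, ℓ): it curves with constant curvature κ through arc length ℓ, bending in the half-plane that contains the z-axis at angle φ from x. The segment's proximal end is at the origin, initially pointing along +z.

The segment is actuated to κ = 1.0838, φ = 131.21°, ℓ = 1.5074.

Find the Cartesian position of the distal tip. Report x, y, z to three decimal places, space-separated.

-0.646 0.738 0.921

θ = κ·ℓ = 1.0838 × 1.5074 = 1.63372 rad
ρ = (1 − cos θ)/κ = (1 − -0.06288)/1.0838 = 0.98070
z = sin θ / κ = 0.99802/1.0838 = 0.92085
x = ρ cos φ = 0.98070 × cos(131.21°) = -0.64611
y = ρ sin φ = 0.98070 × sin(131.21°) = 0.73778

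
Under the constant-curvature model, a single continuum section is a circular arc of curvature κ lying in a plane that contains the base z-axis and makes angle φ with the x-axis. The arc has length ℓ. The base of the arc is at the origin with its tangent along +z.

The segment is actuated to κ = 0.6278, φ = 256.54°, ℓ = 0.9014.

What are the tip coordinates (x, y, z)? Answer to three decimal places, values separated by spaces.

θ = κ·ℓ = 0.6278 × 0.9014 = 0.56590 rad
ρ = (1 − cos θ)/κ = (1 − 0.84411)/0.6278 = 0.24832
z = sin θ / κ = 0.53617/0.6278 = 0.85405
x = ρ cos φ = 0.24832 × cos(256.54°) = -0.05780
y = ρ sin φ = 0.24832 × sin(256.54°) = -0.24150

-0.058 -0.241 0.854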